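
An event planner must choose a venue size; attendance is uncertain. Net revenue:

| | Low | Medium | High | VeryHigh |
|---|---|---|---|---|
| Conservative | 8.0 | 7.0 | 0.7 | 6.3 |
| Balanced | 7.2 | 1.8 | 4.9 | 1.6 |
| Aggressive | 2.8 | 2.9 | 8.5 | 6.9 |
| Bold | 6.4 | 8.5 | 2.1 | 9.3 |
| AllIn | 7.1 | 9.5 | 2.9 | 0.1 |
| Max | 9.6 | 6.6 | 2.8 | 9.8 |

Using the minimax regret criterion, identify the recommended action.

Column bests: Low=9.6, Medium=9.5, High=8.5, VeryHigh=9.8.
Conservative regrets: 1.6, 2.5, 7.8, 3.5 → max 7.8
Balanced regrets: 2.4, 7.7, 3.6, 8.2 → max 8.2
Aggressive regrets: 6.8, 6.6, 0.0, 2.9 → max 6.8
Bold regrets: 3.2, 1.0, 6.4, 0.5 → max 6.4
AllIn regrets: 2.5, 0.0, 5.6, 9.7 → max 9.7
Max regrets: 0.0, 2.9, 5.7, 0.0 → max 5.7
Smallest max regret = 5.7 → Max.

Max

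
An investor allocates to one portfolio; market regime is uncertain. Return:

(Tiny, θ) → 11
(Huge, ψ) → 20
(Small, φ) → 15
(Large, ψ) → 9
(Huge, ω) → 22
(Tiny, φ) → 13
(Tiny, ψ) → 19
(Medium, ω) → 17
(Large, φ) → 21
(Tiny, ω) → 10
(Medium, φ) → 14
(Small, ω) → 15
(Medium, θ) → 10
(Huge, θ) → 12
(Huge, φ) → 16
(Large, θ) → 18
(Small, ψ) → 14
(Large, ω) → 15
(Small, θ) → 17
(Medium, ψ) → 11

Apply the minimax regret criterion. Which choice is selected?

Column bests: θ=18, φ=21, ψ=20, ω=22.
Tiny regrets: 7, 8, 1, 12 → max 12
Small regrets: 1, 6, 6, 7 → max 7
Medium regrets: 8, 7, 9, 5 → max 9
Large regrets: 0, 0, 11, 7 → max 11
Huge regrets: 6, 5, 0, 0 → max 6
Smallest max regret = 6 → Huge.

Huge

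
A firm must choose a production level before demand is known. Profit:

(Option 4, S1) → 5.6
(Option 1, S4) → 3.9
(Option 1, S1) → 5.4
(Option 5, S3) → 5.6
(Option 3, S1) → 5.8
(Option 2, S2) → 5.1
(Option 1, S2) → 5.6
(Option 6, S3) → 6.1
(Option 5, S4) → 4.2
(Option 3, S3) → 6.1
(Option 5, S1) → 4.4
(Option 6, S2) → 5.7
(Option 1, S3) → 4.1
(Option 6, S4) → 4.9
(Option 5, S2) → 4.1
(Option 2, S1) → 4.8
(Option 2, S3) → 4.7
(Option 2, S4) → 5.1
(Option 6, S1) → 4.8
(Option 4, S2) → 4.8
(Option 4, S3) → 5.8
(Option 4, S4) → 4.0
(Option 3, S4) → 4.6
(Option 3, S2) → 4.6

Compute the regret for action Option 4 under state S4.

Best payoff under S4 is 5.1.
Regret = 5.1 − 4.0 = 1.1.

1.1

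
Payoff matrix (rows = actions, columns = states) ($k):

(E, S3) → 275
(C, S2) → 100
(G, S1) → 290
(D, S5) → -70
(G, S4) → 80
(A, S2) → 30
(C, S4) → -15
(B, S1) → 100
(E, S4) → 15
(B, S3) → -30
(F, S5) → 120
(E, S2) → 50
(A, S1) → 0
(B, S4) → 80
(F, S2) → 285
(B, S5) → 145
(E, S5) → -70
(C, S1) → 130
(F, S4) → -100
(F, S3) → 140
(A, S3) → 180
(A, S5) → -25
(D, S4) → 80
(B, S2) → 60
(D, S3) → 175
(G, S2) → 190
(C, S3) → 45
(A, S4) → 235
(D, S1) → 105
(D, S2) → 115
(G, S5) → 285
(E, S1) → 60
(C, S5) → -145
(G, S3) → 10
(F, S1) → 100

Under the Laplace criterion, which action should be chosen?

Row averages: A=84, B=71, C=23, D=81, E=66, F=109, G=171
Highest average = 171 → G.

G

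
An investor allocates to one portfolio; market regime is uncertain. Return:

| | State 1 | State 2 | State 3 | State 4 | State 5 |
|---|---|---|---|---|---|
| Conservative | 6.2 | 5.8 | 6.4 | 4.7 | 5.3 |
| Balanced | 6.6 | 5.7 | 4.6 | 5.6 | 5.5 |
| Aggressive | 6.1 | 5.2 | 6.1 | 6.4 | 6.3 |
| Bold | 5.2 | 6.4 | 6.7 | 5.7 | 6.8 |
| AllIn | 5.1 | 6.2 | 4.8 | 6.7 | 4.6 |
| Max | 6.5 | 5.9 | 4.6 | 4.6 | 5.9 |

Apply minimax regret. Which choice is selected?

Column bests: State 1=6.6, State 2=6.4, State 3=6.7, State 4=6.7, State 5=6.8.
Conservative regrets: 0.4, 0.6, 0.3, 2.0, 1.5 → max 2.0
Balanced regrets: 0.0, 0.7, 2.1, 1.1, 1.3 → max 2.1
Aggressive regrets: 0.5, 1.2, 0.6, 0.3, 0.5 → max 1.2
Bold regrets: 1.4, 0.0, 0.0, 1.0, 0.0 → max 1.4
AllIn regrets: 1.5, 0.2, 1.9, 0.0, 2.2 → max 2.2
Max regrets: 0.1, 0.5, 2.1, 2.1, 0.9 → max 2.1
Smallest max regret = 1.2 → Aggressive.

Aggressive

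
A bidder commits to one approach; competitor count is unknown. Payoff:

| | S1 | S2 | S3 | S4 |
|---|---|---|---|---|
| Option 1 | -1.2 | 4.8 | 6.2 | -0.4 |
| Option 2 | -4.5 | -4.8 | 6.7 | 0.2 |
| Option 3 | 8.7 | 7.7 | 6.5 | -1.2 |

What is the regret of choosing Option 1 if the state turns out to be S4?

Best payoff under S4 is 0.2.
Regret = 0.2 − (-0.4) = 0.6.

0.6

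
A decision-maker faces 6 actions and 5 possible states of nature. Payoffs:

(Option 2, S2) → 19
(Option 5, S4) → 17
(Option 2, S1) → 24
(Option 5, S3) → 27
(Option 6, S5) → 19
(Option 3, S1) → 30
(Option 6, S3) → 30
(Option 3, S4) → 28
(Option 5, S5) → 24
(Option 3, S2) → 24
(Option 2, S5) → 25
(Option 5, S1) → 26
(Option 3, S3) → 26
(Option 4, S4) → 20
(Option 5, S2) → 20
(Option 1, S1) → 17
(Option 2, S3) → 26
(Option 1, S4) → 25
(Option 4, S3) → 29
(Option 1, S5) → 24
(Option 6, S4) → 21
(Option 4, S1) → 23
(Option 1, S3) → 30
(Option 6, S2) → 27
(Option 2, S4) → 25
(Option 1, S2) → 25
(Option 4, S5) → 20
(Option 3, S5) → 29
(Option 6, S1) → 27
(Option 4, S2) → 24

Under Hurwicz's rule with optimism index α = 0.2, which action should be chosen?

Option 1: 0.2·30 + 0.8·17 = 19.6
Option 2: 0.2·26 + 0.8·19 = 20.4
Option 3: 0.2·30 + 0.8·24 = 25.2
Option 4: 0.2·29 + 0.8·20 = 21.8
Option 5: 0.2·27 + 0.8·17 = 19
Option 6: 0.2·30 + 0.8·19 = 21.2
Highest Hurwicz score = 25.2 → Option 3.

Option 3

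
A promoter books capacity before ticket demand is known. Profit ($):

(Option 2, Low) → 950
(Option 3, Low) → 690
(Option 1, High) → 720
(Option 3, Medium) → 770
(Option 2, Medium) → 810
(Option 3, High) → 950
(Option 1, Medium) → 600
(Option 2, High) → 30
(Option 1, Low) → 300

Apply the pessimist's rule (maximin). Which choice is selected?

Option 3

Row minima: Option 1=300, Option 2=30, Option 3=690
Best worst-case = 690 → Option 3.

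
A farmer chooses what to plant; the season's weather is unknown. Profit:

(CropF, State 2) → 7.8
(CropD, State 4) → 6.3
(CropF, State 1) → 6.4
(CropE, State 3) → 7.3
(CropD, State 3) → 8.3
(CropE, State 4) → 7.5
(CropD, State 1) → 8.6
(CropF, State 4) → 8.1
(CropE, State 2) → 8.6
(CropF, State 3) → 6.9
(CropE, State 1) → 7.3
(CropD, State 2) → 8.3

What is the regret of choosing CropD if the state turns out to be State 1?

0.0

Best payoff under State 1 is 8.6.
Regret = 8.6 − 8.6 = 0.0.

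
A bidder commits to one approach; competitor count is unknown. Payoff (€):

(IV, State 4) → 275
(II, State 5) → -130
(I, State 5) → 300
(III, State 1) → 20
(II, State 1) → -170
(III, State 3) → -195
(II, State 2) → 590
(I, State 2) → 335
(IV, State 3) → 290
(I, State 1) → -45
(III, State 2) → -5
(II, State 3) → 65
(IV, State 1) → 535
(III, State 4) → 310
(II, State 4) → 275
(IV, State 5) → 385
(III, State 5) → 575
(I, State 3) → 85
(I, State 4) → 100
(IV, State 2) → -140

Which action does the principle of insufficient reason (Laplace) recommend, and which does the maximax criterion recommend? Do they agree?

Row averages: I=155, II=126, III=141, IV=269
Highest average = 269 → IV.
Row maxima: I=335, II=590, III=575, IV=535
Best best-case = 590 → II.

laplace → IV; maximax → II (disagree)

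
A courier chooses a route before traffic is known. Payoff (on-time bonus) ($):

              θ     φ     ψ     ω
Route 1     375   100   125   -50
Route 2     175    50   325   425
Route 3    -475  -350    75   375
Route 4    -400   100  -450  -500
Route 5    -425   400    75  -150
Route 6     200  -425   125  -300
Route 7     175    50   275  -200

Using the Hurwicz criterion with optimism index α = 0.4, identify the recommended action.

Route 1: 0.4·375 + 0.6·(-50) = 120
Route 2: 0.4·425 + 0.6·50 = 200
Route 3: 0.4·375 + 0.6·(-475) = -135
Route 4: 0.4·100 + 0.6·(-500) = -260
Route 5: 0.4·400 + 0.6·(-425) = -95
Route 6: 0.4·200 + 0.6·(-425) = -175
Route 7: 0.4·275 + 0.6·(-200) = -10
Highest Hurwicz score = 200 → Route 2.

Route 2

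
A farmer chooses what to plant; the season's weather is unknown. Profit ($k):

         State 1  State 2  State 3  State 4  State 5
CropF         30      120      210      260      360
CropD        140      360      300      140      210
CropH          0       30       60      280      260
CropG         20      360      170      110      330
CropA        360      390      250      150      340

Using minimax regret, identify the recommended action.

Column bests: State 1=360, State 2=390, State 3=300, State 4=280, State 5=360.
CropF regrets: 330, 270, 90, 20, 0 → max 330
CropD regrets: 220, 30, 0, 140, 150 → max 220
CropH regrets: 360, 360, 240, 0, 100 → max 360
CropG regrets: 340, 30, 130, 170, 30 → max 340
CropA regrets: 0, 0, 50, 130, 20 → max 130
Smallest max regret = 130 → CropA.

CropA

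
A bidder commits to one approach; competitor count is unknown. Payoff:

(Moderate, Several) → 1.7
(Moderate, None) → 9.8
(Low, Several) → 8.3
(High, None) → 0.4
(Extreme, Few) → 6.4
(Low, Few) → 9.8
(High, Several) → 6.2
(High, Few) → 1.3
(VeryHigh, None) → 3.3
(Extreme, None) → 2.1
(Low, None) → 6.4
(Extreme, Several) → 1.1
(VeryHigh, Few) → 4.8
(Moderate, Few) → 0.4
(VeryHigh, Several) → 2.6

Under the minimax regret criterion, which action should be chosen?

Column bests: None=9.8, Few=9.8, Several=8.3.
Low regrets: 3.4, 0.0, 0.0 → max 3.4
Moderate regrets: 0.0, 9.4, 6.6 → max 9.4
High regrets: 9.4, 8.5, 2.1 → max 9.4
VeryHigh regrets: 6.5, 5.0, 5.7 → max 6.5
Extreme regrets: 7.7, 3.4, 7.2 → max 7.7
Smallest max regret = 3.4 → Low.

Low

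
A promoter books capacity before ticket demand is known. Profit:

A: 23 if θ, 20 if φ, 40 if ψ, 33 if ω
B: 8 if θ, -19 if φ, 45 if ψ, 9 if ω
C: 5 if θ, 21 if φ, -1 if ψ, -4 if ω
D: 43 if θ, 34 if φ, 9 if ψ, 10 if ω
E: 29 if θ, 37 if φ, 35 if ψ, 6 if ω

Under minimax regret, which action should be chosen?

A

Column bests: θ=43, φ=37, ψ=45, ω=33.
A regrets: 20, 17, 5, 0 → max 20
B regrets: 35, 56, 0, 24 → max 56
C regrets: 38, 16, 46, 37 → max 46
D regrets: 0, 3, 36, 23 → max 36
E regrets: 14, 0, 10, 27 → max 27
Smallest max regret = 20 → A.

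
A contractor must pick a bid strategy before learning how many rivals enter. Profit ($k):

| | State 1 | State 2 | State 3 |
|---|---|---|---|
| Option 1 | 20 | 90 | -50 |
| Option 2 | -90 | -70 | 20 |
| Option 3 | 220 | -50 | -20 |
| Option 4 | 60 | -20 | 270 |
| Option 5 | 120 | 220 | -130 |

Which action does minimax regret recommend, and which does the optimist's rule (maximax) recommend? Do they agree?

Column bests: State 1=220, State 2=220, State 3=270.
Option 1 regrets: 200, 130, 320 → max 320
Option 2 regrets: 310, 290, 250 → max 310
Option 3 regrets: 0, 270, 290 → max 290
Option 4 regrets: 160, 240, 0 → max 240
Option 5 regrets: 100, 0, 400 → max 400
Smallest max regret = 240 → Option 4.
Row maxima: Option 1=90, Option 2=20, Option 3=220, Option 4=270, Option 5=220
Best best-case = 270 → Option 4.

minimax regret → Option 4; maximax → Option 4 (agree)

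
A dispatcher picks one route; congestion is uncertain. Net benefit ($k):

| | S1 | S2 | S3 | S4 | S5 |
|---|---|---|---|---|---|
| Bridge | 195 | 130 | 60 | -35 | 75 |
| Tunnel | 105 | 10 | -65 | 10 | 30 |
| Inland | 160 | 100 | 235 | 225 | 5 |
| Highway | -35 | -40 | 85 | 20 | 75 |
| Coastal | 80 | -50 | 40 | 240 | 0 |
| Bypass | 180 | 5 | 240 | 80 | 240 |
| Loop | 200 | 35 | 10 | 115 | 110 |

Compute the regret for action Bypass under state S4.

Best payoff under S4 is 240.
Regret = 240 − 80 = 160.

160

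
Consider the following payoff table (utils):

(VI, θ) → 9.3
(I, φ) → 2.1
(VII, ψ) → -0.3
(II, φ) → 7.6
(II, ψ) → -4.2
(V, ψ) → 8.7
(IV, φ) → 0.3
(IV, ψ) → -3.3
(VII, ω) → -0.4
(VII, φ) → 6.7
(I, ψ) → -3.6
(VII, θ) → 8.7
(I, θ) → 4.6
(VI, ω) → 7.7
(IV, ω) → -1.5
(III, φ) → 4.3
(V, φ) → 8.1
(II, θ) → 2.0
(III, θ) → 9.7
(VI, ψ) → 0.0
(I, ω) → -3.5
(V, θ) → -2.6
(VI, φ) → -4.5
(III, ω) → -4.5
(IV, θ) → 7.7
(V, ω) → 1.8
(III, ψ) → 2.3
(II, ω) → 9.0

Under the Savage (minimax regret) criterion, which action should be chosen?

VII

Column bests: θ=9.7, φ=8.1, ψ=8.7, ω=9.0.
I regrets: 5.1, 6.0, 12.3, 12.5 → max 12.5
II regrets: 7.7, 0.5, 12.9, 0.0 → max 12.9
III regrets: 0.0, 3.8, 6.4, 13.5 → max 13.5
IV regrets: 2.0, 7.8, 12.0, 10.5 → max 12.0
V regrets: 12.3, 0.0, 0.0, 7.2 → max 12.3
VI regrets: 0.4, 12.6, 8.7, 1.3 → max 12.6
VII regrets: 1.0, 1.4, 9.0, 9.4 → max 9.4
Smallest max regret = 9.4 → VII.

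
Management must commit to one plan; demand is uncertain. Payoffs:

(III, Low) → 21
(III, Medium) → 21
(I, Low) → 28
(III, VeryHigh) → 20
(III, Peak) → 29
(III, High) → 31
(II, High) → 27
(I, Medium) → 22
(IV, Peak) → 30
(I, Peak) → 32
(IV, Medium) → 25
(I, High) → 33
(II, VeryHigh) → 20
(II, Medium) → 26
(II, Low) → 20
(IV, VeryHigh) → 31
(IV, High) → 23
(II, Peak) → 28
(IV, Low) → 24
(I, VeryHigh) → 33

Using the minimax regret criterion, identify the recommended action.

Column bests: Low=28, Medium=26, High=33, VeryHigh=33, Peak=32.
I regrets: 0, 4, 0, 0, 0 → max 4
II regrets: 8, 0, 6, 13, 4 → max 13
III regrets: 7, 5, 2, 13, 3 → max 13
IV regrets: 4, 1, 10, 2, 2 → max 10
Smallest max regret = 4 → I.

I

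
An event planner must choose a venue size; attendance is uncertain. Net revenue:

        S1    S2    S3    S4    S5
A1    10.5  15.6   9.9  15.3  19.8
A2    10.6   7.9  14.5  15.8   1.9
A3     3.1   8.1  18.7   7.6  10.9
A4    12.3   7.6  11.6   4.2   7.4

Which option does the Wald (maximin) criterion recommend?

A1

Row minima: A1=9.9, A2=1.9, A3=3.1, A4=4.2
Best worst-case = 9.9 → A1.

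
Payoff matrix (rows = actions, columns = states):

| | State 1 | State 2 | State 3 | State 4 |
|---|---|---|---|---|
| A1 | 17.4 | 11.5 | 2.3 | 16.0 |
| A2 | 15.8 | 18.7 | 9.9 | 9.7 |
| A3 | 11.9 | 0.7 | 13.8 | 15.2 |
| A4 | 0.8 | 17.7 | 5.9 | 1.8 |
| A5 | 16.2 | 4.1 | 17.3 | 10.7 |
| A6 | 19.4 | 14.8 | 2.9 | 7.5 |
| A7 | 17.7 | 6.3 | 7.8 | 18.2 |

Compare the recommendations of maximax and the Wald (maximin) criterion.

maximax → A6; maximin → A2 (disagree)

Row maxima: A1=17.4, A2=18.7, A3=15.2, A4=17.7, A5=17.3, A6=19.4, A7=18.2
Best best-case = 19.4 → A6.
Row minima: A1=2.3, A2=9.7, A3=0.7, A4=0.8, A5=4.1, A6=2.9, A7=6.3
Best worst-case = 9.7 → A2.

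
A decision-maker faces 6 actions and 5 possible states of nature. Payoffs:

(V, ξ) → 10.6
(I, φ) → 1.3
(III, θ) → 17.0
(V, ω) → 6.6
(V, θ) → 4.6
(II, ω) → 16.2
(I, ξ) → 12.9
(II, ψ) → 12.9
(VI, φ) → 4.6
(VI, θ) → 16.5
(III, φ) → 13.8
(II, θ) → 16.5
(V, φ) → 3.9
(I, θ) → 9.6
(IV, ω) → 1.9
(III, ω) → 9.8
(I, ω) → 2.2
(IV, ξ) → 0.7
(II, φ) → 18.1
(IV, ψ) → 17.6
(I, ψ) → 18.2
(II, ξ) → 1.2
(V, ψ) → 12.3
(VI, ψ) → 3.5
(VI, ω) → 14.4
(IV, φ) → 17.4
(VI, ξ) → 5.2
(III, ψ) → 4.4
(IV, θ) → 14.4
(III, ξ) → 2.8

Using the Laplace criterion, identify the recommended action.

II

Row averages: I=8.84, II=12.98, III=9.56, IV=10.4, V=7.6, VI=8.84
Highest average = 12.98 → II.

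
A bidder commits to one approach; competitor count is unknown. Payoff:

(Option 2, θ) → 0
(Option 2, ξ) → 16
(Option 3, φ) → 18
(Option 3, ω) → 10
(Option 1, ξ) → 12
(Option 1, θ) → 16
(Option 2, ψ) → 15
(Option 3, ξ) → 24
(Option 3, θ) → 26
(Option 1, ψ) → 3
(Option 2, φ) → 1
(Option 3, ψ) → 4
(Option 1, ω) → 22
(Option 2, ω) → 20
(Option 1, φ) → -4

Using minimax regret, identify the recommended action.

Column bests: θ=26, φ=18, ψ=15, ω=22, ξ=24.
Option 1 regrets: 10, 22, 12, 0, 12 → max 22
Option 2 regrets: 26, 17, 0, 2, 8 → max 26
Option 3 regrets: 0, 0, 11, 12, 0 → max 12
Smallest max regret = 12 → Option 3.

Option 3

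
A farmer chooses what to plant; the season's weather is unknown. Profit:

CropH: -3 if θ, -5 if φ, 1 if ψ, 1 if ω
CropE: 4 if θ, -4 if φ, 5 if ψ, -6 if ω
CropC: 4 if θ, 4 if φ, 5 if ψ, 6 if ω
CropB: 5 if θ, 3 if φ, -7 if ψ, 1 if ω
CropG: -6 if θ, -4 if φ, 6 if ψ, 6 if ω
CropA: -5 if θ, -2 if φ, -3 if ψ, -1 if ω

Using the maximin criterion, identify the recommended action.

Row minima: CropH=-5, CropE=-6, CropC=4, CropB=-7, CropG=-6, CropA=-5
Best worst-case = 4 → CropC.

CropC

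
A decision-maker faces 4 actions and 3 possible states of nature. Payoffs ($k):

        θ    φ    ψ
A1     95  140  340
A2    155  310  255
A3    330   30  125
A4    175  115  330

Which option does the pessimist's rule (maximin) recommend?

A2

Row minima: A1=95, A2=155, A3=30, A4=115
Best worst-case = 155 → A2.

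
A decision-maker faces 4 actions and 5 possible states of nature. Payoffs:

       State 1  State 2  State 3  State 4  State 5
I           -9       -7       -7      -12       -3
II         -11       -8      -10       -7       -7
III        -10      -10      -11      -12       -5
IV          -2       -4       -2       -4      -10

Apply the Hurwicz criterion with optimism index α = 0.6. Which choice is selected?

IV

I: 0.6·(-3) + 0.4·(-12) = -6.6
II: 0.6·(-7) + 0.4·(-11) = -8.6
III: 0.6·(-5) + 0.4·(-12) = -7.8
IV: 0.6·(-2) + 0.4·(-10) = -5.2
Highest Hurwicz score = -5.2 → IV.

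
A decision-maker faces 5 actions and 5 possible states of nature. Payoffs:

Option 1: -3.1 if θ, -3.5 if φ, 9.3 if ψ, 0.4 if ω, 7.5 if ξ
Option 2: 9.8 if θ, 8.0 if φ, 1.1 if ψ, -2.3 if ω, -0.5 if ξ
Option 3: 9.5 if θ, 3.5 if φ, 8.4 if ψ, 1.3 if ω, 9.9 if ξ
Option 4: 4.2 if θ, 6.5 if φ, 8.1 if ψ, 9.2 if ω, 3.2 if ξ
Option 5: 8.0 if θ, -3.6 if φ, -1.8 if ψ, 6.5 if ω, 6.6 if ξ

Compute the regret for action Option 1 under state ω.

Best payoff under ω is 9.2.
Regret = 9.2 − 0.4 = 8.8.

8.8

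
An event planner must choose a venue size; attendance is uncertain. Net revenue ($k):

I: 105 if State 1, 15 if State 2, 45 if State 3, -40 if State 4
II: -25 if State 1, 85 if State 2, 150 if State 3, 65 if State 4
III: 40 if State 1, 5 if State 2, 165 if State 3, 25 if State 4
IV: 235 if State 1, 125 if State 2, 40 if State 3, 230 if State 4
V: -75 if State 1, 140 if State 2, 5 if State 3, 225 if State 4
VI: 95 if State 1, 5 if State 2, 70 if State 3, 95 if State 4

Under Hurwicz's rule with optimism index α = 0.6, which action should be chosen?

I: 0.6·105 + 0.4·(-40) = 47
II: 0.6·150 + 0.4·(-25) = 80
III: 0.6·165 + 0.4·5 = 101
IV: 0.6·235 + 0.4·40 = 157
V: 0.6·225 + 0.4·(-75) = 105
VI: 0.6·95 + 0.4·5 = 59
Highest Hurwicz score = 157 → IV.

IV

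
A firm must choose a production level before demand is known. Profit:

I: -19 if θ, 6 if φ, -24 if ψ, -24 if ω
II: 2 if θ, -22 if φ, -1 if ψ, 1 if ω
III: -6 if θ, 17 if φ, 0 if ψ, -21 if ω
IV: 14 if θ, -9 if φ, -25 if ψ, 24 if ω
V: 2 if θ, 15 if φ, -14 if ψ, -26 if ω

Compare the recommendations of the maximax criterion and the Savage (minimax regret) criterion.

maximax → IV; minimax regret → IV (agree)

Row maxima: I=6, II=2, III=17, IV=24, V=15
Best best-case = 24 → IV.
Column bests: θ=14, φ=17, ψ=0, ω=24.
I regrets: 33, 11, 24, 48 → max 48
II regrets: 12, 39, 1, 23 → max 39
III regrets: 20, 0, 0, 45 → max 45
IV regrets: 0, 26, 25, 0 → max 26
V regrets: 12, 2, 14, 50 → max 50
Smallest max regret = 26 → IV.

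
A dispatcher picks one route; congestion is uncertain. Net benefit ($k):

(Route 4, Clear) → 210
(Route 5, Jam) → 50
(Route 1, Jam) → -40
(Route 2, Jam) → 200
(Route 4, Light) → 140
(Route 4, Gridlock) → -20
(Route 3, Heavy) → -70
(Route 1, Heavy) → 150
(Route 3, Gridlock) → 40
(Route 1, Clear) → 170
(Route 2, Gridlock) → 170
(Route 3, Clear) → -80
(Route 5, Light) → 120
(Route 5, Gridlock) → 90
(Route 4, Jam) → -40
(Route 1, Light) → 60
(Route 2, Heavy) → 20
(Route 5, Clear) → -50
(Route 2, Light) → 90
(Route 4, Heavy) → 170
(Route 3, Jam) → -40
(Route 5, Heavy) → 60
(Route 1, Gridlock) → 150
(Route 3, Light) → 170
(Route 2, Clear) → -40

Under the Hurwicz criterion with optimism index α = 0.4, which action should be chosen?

Route 4

Route 1: 0.4·170 + 0.6·(-40) = 44
Route 2: 0.4·200 + 0.6·(-40) = 56
Route 3: 0.4·170 + 0.6·(-80) = 20
Route 4: 0.4·210 + 0.6·(-40) = 60
Route 5: 0.4·120 + 0.6·(-50) = 18
Highest Hurwicz score = 60 → Route 4.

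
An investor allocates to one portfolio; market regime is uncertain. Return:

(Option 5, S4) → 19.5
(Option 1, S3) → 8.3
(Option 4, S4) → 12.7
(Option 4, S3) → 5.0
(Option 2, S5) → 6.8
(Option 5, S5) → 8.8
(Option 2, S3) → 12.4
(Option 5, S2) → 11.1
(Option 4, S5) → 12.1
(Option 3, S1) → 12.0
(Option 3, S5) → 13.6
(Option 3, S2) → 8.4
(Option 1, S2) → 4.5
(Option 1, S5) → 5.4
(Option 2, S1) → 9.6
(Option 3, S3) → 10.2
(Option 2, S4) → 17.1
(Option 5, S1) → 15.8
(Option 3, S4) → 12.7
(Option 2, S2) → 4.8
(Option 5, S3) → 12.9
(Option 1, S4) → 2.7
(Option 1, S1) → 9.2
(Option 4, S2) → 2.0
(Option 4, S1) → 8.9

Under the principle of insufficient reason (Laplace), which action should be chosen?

Row averages: Option 1=6.02, Option 2=10.14, Option 3=11.38, Option 4=8.14, Option 5=13.62
Highest average = 13.62 → Option 5.

Option 5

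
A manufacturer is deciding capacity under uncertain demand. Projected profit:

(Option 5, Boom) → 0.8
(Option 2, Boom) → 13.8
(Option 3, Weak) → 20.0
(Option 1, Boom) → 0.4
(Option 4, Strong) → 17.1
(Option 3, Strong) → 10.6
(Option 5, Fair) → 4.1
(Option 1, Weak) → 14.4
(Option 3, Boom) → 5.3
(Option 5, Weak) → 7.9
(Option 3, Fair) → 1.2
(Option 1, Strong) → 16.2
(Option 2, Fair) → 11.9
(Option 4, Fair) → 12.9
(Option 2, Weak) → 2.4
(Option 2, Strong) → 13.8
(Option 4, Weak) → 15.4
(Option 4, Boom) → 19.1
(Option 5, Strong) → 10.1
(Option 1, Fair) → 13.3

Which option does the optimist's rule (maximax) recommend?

Option 3

Row maxima: Option 1=16.2, Option 2=13.8, Option 3=20.0, Option 4=19.1, Option 5=10.1
Best best-case = 20.0 → Option 3.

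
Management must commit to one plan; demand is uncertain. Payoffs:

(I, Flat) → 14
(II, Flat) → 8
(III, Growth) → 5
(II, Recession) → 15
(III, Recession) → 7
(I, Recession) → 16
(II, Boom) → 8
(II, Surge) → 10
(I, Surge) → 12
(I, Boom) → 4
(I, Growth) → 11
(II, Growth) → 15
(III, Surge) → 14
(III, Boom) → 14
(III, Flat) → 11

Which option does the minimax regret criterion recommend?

II

Column bests: Recession=16, Flat=14, Growth=15, Boom=14, Surge=14.
I regrets: 0, 0, 4, 10, 2 → max 10
II regrets: 1, 6, 0, 6, 4 → max 6
III regrets: 9, 3, 10, 0, 0 → max 10
Smallest max regret = 6 → II.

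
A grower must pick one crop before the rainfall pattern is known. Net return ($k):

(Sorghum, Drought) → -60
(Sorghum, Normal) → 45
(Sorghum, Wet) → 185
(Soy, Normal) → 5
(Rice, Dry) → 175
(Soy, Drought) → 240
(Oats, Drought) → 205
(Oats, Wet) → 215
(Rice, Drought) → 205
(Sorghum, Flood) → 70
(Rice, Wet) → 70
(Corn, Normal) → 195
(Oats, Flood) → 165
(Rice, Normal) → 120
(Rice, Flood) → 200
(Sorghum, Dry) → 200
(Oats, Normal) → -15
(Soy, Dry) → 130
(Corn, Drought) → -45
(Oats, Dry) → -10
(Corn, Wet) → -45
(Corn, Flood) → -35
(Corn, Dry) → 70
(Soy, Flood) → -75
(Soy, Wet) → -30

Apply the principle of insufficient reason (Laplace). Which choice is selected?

Rice

Row averages: Oats=112, Sorghum=88, Rice=154, Soy=54, Corn=28
Highest average = 154 → Rice.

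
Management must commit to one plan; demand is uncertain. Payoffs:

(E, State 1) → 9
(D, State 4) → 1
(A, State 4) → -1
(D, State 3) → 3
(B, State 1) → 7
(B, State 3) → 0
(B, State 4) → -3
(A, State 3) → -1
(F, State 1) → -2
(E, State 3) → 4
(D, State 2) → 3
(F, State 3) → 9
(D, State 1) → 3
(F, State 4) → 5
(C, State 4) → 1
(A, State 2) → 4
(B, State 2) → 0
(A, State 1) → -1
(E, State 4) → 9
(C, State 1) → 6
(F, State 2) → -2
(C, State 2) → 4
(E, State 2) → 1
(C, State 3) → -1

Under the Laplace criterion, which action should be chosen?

E

Row averages: A=0.25, B=1, C=2.5, D=2.5, E=5.75, F=2.5
Highest average = 5.75 → E.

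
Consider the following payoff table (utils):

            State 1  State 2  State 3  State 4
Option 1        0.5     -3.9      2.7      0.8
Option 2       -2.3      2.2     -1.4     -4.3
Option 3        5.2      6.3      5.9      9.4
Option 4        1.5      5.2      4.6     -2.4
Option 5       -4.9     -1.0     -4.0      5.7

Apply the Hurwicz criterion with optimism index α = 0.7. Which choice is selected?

Option 3

Option 1: 0.7·2.7 + 0.3·(-3.9) = 0.72
Option 2: 0.7·2.2 + 0.3·(-4.3) = 0.25
Option 3: 0.7·9.4 + 0.3·5.2 = 8.14
Option 4: 0.7·5.2 + 0.3·(-2.4) = 2.92
Option 5: 0.7·5.7 + 0.3·(-4.9) = 2.52
Highest Hurwicz score = 8.14 → Option 3.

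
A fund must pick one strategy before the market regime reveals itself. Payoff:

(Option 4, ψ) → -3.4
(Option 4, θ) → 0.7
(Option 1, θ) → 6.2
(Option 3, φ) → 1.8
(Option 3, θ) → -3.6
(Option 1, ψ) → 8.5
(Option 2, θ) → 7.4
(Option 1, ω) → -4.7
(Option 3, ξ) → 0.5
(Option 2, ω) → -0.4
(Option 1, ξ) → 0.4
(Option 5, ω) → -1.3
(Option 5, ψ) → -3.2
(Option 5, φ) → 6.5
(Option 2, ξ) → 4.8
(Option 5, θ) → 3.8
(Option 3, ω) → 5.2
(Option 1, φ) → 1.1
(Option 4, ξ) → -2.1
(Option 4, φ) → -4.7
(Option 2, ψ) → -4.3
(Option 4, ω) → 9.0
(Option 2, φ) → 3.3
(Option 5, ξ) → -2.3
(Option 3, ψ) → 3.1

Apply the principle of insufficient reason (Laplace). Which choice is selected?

Option 1

Row averages: Option 1=2.3, Option 2=2.16, Option 3=1.4, Option 4=-0.1, Option 5=0.7
Highest average = 2.3 → Option 1.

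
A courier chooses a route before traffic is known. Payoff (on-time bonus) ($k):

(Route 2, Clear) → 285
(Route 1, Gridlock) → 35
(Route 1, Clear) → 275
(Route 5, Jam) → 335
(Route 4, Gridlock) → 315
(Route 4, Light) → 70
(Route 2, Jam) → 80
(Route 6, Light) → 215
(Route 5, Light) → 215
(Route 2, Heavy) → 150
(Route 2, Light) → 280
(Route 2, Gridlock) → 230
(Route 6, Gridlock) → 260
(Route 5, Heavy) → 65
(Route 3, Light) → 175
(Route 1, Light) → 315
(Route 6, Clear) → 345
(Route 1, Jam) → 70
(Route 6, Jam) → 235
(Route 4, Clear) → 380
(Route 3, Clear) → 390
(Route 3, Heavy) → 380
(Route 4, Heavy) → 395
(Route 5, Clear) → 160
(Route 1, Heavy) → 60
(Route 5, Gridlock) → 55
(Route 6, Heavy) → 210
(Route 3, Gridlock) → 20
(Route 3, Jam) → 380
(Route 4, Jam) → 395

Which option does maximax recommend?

Row maxima: Route 1=315, Route 2=285, Route 3=390, Route 4=395, Route 5=335, Route 6=345
Best best-case = 395 → Route 4.

Route 4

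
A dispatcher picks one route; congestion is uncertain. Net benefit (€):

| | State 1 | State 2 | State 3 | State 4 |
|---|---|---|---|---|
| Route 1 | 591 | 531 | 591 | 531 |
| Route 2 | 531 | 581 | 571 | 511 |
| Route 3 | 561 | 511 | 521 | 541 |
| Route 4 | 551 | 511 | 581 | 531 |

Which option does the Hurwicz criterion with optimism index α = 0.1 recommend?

Route 1: 0.1·591 + 0.9·531 = 537
Route 2: 0.1·581 + 0.9·511 = 518
Route 3: 0.1·561 + 0.9·511 = 516
Route 4: 0.1·581 + 0.9·511 = 518
Highest Hurwicz score = 537 → Route 1.

Route 1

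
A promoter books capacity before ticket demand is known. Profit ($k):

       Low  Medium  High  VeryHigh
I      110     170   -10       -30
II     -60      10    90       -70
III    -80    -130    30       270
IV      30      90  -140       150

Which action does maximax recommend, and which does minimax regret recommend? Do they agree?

Row maxima: I=170, II=90, III=270, IV=150
Best best-case = 270 → III.
Column bests: Low=110, Medium=170, High=90, VeryHigh=270.
I regrets: 0, 0, 100, 300 → max 300
II regrets: 170, 160, 0, 340 → max 340
III regrets: 190, 300, 60, 0 → max 300
IV regrets: 80, 80, 230, 120 → max 230
Smallest max regret = 230 → IV.

maximax → III; minimax regret → IV (disagree)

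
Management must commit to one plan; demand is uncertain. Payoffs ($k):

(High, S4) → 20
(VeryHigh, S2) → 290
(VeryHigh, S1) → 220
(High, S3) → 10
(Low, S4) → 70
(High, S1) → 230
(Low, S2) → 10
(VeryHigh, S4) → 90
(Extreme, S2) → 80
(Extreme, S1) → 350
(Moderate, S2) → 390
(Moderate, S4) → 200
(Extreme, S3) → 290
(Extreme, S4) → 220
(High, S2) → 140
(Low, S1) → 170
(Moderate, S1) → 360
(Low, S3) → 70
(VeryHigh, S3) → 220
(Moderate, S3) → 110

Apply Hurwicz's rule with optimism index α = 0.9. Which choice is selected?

Moderate

Low: 0.9·170 + 0.1·10 = 154
Moderate: 0.9·390 + 0.1·110 = 362
High: 0.9·230 + 0.1·10 = 208
VeryHigh: 0.9·290 + 0.1·90 = 270
Extreme: 0.9·350 + 0.1·80 = 323
Highest Hurwicz score = 362 → Moderate.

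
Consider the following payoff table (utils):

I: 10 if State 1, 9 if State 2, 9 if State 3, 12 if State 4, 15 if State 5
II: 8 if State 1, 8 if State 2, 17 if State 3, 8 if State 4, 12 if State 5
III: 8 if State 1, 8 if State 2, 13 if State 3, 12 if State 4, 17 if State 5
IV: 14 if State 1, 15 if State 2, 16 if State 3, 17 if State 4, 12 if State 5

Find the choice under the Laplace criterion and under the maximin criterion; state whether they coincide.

Row averages: I=11, II=10.6, III=11.6, IV=14.8
Highest average = 14.8 → IV.
Row minima: I=9, II=8, III=8, IV=12
Best worst-case = 12 → IV.

laplace → IV; maximin → IV (agree)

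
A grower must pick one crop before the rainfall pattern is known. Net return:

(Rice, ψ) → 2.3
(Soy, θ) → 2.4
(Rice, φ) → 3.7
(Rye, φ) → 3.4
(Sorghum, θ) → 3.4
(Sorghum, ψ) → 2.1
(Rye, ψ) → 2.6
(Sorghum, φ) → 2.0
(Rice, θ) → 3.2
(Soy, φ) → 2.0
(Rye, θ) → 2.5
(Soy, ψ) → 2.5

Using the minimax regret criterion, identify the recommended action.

Rice

Column bests: θ=3.4, φ=3.7, ψ=2.6.
Rice regrets: 0.2, 0.0, 0.3 → max 0.3
Soy regrets: 1.0, 1.7, 0.1 → max 1.7
Rye regrets: 0.9, 0.3, 0.0 → max 0.9
Sorghum regrets: 0.0, 1.7, 0.5 → max 1.7
Smallest max regret = 0.3 → Rice.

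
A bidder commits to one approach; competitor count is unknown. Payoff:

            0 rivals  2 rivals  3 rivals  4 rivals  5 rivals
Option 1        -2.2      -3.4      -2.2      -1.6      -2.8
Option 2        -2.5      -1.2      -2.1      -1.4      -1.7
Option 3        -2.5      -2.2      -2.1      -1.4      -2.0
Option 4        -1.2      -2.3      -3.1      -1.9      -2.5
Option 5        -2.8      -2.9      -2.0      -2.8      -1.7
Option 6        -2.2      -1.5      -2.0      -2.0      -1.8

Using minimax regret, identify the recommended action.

Option 6

Column bests: 0 rivals=-1.2, 2 rivals=-1.2, 3 rivals=-2.0, 4 rivals=-1.4, 5 rivals=-1.7.
Option 1 regrets: 1.0, 2.2, 0.2, 0.2, 1.1 → max 2.2
Option 2 regrets: 1.3, 0.0, 0.1, 0.0, 0.0 → max 1.3
Option 3 regrets: 1.3, 1.0, 0.1, 0.0, 0.3 → max 1.3
Option 4 regrets: 0.0, 1.1, 1.1, 0.5, 0.8 → max 1.1
Option 5 regrets: 1.6, 1.7, 0.0, 1.4, 0.0 → max 1.7
Option 6 regrets: 1.0, 0.3, 0.0, 0.6, 0.1 → max 1.0
Smallest max regret = 1.0 → Option 6.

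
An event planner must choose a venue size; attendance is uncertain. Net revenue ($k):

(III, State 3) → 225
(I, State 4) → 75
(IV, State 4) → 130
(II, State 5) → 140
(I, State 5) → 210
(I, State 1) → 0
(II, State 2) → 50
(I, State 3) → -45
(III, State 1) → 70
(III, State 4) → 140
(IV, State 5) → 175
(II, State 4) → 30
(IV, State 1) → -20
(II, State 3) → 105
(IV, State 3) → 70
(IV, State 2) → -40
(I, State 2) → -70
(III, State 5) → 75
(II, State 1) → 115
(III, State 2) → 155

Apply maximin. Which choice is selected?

Row minima: I=-70, II=30, III=70, IV=-40
Best worst-case = 70 → III.

III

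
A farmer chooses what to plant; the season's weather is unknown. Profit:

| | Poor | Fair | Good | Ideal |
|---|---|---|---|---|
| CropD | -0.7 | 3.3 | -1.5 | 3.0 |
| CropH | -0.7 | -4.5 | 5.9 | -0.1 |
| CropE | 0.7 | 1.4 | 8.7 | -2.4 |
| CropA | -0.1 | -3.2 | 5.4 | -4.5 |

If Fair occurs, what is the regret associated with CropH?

Best payoff under Fair is 3.3.
Regret = 3.3 − (-4.5) = 7.8.

7.8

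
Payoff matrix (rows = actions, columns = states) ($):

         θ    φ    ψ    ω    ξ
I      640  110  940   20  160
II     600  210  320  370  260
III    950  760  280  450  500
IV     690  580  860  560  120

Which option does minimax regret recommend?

IV

Column bests: θ=950, φ=760, ψ=940, ω=560, ξ=500.
I regrets: 310, 650, 0, 540, 340 → max 650
II regrets: 350, 550, 620, 190, 240 → max 620
III regrets: 0, 0, 660, 110, 0 → max 660
IV regrets: 260, 180, 80, 0, 380 → max 380
Smallest max regret = 380 → IV.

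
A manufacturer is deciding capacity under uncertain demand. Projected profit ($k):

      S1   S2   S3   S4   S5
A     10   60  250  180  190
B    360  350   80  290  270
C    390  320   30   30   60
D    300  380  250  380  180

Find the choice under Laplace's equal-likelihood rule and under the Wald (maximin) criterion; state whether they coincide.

Row averages: A=138, B=270, C=166, D=298
Highest average = 298 → D.
Row minima: A=10, B=80, C=30, D=180
Best worst-case = 180 → D.

laplace → D; maximin → D (agree)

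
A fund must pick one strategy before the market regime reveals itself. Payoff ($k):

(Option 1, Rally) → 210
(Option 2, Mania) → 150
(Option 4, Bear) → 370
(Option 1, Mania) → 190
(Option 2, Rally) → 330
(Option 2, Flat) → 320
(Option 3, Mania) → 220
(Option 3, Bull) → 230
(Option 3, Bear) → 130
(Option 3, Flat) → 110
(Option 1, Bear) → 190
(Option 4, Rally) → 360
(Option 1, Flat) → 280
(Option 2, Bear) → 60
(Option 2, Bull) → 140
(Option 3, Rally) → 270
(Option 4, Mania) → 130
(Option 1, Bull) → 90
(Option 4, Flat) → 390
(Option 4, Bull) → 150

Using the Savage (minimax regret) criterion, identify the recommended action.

Option 4

Column bests: Bear=370, Flat=390, Bull=230, Rally=360, Mania=220.
Option 1 regrets: 180, 110, 140, 150, 30 → max 180
Option 2 regrets: 310, 70, 90, 30, 70 → max 310
Option 3 regrets: 240, 280, 0, 90, 0 → max 280
Option 4 regrets: 0, 0, 80, 0, 90 → max 90
Smallest max regret = 90 → Option 4.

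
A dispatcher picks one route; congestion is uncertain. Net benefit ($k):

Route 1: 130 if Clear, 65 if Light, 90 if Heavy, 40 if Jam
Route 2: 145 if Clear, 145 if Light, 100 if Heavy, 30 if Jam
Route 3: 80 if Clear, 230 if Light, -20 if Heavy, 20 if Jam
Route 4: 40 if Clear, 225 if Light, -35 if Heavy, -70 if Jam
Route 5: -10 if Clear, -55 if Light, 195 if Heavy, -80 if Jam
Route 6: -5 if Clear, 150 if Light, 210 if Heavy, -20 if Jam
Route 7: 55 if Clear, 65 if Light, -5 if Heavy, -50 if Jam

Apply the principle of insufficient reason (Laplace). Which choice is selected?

Route 2

Row averages: Route 1=81.25, Route 2=105, Route 3=77.5, Route 4=40, Route 5=12.5, Route 6=83.75, Route 7=16.25
Highest average = 105 → Route 2.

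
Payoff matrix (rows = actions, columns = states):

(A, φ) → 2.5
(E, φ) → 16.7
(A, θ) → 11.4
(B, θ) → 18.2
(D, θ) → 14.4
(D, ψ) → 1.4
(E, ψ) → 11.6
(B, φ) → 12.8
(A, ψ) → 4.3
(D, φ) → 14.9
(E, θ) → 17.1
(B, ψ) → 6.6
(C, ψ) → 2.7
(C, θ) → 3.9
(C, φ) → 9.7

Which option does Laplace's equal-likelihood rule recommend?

E

Row averages: A=91/15, B=188/15, C=163/30, D=307/30, E=227/15
Highest average = 227/15 → E.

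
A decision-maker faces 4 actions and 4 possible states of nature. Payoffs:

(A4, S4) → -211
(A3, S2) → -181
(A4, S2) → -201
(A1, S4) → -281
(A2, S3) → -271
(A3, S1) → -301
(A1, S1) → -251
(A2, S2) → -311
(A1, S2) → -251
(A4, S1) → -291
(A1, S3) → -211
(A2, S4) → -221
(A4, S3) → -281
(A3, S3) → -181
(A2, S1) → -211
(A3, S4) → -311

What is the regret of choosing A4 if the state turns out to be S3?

Best payoff under S3 is -181.
Regret = -181 − (-281) = 100.

100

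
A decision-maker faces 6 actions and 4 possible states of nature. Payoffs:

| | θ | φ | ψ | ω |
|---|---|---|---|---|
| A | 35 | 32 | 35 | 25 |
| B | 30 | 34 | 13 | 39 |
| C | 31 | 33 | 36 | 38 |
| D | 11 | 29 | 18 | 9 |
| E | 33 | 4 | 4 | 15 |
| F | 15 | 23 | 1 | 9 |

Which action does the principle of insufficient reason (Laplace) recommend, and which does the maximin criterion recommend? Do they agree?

laplace → C; maximin → C (agree)

Row averages: A=31.75, B=29, C=34.5, D=16.75, E=14, F=12
Highest average = 34.5 → C.
Row minima: A=25, B=13, C=31, D=9, E=4, F=1
Best worst-case = 31 → C.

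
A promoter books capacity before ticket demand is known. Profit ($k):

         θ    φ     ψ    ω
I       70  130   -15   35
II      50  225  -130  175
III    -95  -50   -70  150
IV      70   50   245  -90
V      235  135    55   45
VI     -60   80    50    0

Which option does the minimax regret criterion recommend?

V

Column bests: θ=235, φ=225, ψ=245, ω=175.
I regrets: 165, 95, 260, 140 → max 260
II regrets: 185, 0, 375, 0 → max 375
III regrets: 330, 275, 315, 25 → max 330
IV regrets: 165, 175, 0, 265 → max 265
V regrets: 0, 90, 190, 130 → max 190
VI regrets: 295, 145, 195, 175 → max 295
Smallest max regret = 190 → V.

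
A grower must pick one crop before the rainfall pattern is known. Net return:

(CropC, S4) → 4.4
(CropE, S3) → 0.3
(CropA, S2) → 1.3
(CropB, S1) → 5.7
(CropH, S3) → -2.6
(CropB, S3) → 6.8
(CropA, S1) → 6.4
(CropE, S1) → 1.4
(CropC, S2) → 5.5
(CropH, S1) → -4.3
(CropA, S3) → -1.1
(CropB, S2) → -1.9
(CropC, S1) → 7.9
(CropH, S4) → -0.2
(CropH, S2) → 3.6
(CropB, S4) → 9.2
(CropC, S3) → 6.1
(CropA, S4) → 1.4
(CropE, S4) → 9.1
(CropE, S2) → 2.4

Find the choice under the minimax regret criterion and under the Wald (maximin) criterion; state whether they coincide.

minimax regret → CropC; maximin → CropC (agree)

Column bests: S1=7.9, S2=5.5, S3=6.8, S4=9.2.
CropB regrets: 2.2, 7.4, 0.0, 0.0 → max 7.4
CropE regrets: 6.5, 3.1, 6.5, 0.1 → max 6.5
CropC regrets: 0.0, 0.0, 0.7, 4.8 → max 4.8
CropH regrets: 12.2, 1.9, 9.4, 9.4 → max 12.2
CropA regrets: 1.5, 4.2, 7.9, 7.8 → max 7.9
Smallest max regret = 4.8 → CropC.
Row minima: CropB=-1.9, CropE=0.3, CropC=4.4, CropH=-4.3, CropA=-1.1
Best worst-case = 4.4 → CropC.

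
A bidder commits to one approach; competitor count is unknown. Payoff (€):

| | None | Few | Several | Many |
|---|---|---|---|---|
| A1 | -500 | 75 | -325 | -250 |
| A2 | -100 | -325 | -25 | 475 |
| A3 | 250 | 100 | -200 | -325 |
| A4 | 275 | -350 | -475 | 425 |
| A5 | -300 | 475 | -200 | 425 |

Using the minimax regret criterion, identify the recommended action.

A5

Column bests: None=275, Few=475, Several=-25, Many=475.
A1 regrets: 775, 400, 300, 725 → max 775
A2 regrets: 375, 800, 0, 0 → max 800
A3 regrets: 25, 375, 175, 800 → max 800
A4 regrets: 0, 825, 450, 50 → max 825
A5 regrets: 575, 0, 175, 50 → max 575
Smallest max regret = 575 → A5.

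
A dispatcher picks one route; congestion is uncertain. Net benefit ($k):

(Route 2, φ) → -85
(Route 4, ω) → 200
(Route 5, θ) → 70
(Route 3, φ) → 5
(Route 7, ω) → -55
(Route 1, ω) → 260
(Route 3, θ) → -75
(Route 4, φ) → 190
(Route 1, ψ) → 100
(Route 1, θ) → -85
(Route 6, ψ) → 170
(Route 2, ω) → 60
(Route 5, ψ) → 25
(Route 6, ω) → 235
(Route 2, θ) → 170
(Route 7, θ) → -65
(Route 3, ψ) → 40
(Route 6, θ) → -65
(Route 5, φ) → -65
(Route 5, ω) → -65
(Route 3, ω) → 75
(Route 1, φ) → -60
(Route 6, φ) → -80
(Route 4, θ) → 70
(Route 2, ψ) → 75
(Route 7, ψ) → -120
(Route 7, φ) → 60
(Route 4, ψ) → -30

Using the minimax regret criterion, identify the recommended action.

Route 4

Column bests: θ=170, φ=190, ψ=170, ω=260.
Route 1 regrets: 255, 250, 70, 0 → max 255
Route 2 regrets: 0, 275, 95, 200 → max 275
Route 3 regrets: 245, 185, 130, 185 → max 245
Route 4 regrets: 100, 0, 200, 60 → max 200
Route 5 regrets: 100, 255, 145, 325 → max 325
Route 6 regrets: 235, 270, 0, 25 → max 270
Route 7 regrets: 235, 130, 290, 315 → max 315
Smallest max regret = 200 → Route 4.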